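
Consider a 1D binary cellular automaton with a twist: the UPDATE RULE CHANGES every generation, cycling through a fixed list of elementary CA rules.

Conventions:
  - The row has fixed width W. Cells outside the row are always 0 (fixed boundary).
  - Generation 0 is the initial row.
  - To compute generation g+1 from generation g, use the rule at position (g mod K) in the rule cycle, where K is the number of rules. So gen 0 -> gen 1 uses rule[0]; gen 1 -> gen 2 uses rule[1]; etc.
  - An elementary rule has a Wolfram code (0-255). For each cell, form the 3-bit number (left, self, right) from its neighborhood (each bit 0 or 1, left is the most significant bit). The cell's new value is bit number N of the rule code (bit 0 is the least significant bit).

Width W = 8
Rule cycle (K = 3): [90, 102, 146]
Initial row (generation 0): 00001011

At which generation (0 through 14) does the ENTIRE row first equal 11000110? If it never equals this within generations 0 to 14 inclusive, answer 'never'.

Gen 0: 00001011
Gen 1 (rule 90): 00010011
Gen 2 (rule 102): 00110101
Gen 3 (rule 146): 01000000
Gen 4 (rule 90): 10100000
Gen 5 (rule 102): 11100000
Gen 6 (rule 146): 01010000
Gen 7 (rule 90): 10001000
Gen 8 (rule 102): 10011000
Gen 9 (rule 146): 01100100
Gen 10 (rule 90): 11111010
Gen 11 (rule 102): 00001110
Gen 12 (rule 146): 00010101
Gen 13 (rule 90): 00100000
Gen 14 (rule 102): 01100000

Answer: never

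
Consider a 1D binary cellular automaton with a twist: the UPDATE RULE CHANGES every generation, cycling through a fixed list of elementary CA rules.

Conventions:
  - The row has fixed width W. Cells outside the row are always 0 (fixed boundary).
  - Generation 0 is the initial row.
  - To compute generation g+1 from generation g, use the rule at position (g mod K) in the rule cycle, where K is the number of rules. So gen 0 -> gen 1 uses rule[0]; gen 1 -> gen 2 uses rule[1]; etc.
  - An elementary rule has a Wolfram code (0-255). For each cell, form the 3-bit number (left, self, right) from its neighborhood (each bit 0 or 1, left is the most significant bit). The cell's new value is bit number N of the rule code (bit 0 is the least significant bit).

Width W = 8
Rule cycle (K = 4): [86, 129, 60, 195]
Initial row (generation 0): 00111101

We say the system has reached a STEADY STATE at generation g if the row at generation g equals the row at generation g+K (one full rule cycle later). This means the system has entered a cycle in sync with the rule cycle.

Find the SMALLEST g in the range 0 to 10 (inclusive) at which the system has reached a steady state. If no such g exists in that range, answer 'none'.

Gen 0: 00111101
Gen 1 (rule 86): 01000101
Gen 2 (rule 129): 00010000
Gen 3 (rule 60): 00011000
Gen 4 (rule 195): 11101011
Gen 5 (rule 86): 00101001
Gen 6 (rule 129): 10000000
Gen 7 (rule 60): 11000000
Gen 8 (rule 195): 01011111
Gen 9 (rule 86): 11000001
Gen 10 (rule 129): 00011100
Gen 11 (rule 60): 00010010
Gen 12 (rule 195): 11100100
Gen 13 (rule 86): 00111110
Gen 14 (rule 129): 10011100

Answer: none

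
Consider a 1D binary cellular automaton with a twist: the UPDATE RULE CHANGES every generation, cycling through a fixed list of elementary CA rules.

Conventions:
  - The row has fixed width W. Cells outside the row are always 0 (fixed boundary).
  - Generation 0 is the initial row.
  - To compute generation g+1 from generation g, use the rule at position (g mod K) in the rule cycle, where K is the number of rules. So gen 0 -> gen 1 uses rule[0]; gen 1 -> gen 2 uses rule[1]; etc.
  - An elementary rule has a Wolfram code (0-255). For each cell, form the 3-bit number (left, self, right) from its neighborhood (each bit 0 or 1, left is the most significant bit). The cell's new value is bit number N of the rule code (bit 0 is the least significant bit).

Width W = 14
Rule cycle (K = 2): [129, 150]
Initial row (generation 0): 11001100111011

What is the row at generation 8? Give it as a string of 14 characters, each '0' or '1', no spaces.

Gen 0: 11001100111011
Gen 1 (rule 129): 00000000010000
Gen 2 (rule 150): 00000000111000
Gen 3 (rule 129): 11111110010011
Gen 4 (rule 150): 01111101111100
Gen 5 (rule 129): 00111000111001
Gen 6 (rule 150): 01010101010111
Gen 7 (rule 129): 00000000000010
Gen 8 (rule 150): 00000000000111

Answer: 00000000000111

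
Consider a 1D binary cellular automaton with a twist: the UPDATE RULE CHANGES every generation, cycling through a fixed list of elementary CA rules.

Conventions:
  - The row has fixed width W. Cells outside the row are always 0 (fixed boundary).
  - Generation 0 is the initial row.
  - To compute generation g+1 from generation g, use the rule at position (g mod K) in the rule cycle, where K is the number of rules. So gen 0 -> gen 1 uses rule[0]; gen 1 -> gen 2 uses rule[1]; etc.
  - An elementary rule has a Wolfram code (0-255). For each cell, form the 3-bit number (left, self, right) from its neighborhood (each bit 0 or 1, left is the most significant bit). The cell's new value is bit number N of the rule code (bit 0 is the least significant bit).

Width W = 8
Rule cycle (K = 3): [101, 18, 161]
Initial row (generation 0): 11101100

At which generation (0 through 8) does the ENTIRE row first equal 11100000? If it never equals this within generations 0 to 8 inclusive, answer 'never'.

Answer: never

Derivation:
Gen 0: 11101100
Gen 1 (rule 101): 00110101
Gen 2 (rule 18): 01000000
Gen 3 (rule 161): 00011111
Gen 4 (rule 101): 11000001
Gen 5 (rule 18): 00100010
Gen 6 (rule 161): 10001000
Gen 7 (rule 101): 10101011
Gen 8 (rule 18): 00000000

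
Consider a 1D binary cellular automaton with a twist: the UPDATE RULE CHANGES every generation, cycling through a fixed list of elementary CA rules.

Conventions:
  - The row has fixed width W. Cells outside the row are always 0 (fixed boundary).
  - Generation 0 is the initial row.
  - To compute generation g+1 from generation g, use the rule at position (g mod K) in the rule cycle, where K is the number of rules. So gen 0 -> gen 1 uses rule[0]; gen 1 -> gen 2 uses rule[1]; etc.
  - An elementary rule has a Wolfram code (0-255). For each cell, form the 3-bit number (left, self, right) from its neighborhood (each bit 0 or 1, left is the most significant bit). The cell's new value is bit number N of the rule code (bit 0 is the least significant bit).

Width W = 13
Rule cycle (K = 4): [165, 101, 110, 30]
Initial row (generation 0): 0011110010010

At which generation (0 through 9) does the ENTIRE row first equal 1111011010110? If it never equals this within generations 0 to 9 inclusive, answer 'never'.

Gen 0: 0011110010010
Gen 1 (rule 165): 1001100010010
Gen 2 (rule 101): 1000101010010
Gen 3 (rule 110): 1001111110110
Gen 4 (rule 30): 1111000000101
Gen 5 (rule 165): 0110011110111
Gen 6 (rule 101): 0010000011001
Gen 7 (rule 110): 0110000111011
Gen 8 (rule 30): 1101001100010
Gen 9 (rule 165): 0011000001010

Answer: never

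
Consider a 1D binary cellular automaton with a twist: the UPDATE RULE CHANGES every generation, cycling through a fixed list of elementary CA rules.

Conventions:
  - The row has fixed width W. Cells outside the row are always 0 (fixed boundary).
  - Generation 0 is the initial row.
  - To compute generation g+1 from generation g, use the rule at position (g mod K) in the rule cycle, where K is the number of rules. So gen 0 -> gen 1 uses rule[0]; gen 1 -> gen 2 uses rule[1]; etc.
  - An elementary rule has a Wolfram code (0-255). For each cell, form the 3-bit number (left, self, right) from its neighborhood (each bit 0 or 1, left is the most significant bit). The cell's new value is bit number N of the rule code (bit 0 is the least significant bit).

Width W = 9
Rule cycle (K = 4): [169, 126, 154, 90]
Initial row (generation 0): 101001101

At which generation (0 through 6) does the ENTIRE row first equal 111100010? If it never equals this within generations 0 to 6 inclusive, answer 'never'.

Answer: 5

Derivation:
Gen 0: 101001101
Gen 1 (rule 169): 010001010
Gen 2 (rule 126): 111011111
Gen 3 (rule 154): 110011110
Gen 4 (rule 90): 111110011
Gen 5 (rule 169): 111100010
Gen 6 (rule 126): 100110111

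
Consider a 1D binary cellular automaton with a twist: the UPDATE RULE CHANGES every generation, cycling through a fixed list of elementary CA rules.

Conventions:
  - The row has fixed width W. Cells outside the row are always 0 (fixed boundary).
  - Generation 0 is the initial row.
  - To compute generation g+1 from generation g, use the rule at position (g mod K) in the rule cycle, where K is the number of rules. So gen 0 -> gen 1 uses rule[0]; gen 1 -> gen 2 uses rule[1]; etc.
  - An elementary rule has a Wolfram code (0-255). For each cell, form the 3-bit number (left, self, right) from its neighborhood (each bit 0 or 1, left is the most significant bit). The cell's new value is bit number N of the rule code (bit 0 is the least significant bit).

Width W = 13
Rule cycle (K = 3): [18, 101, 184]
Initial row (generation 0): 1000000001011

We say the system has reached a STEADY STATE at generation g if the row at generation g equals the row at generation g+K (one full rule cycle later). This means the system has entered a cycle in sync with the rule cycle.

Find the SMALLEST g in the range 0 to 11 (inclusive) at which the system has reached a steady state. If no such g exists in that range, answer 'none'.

Gen 0: 1000000001011
Gen 1 (rule 18): 0100000010000
Gen 2 (rule 101): 0101111010111
Gen 3 (rule 184): 0011110101110
Gen 4 (rule 18): 0100000000001
Gen 5 (rule 101): 0101111111101
Gen 6 (rule 184): 0011111111010
Gen 7 (rule 18): 0100000000001
Gen 8 (rule 101): 0101111111101
Gen 9 (rule 184): 0011111111010
Gen 10 (rule 18): 0100000000001
Gen 11 (rule 101): 0101111111101
Gen 12 (rule 184): 0011111111010
Gen 13 (rule 18): 0100000000001
Gen 14 (rule 101): 0101111111101

Answer: 4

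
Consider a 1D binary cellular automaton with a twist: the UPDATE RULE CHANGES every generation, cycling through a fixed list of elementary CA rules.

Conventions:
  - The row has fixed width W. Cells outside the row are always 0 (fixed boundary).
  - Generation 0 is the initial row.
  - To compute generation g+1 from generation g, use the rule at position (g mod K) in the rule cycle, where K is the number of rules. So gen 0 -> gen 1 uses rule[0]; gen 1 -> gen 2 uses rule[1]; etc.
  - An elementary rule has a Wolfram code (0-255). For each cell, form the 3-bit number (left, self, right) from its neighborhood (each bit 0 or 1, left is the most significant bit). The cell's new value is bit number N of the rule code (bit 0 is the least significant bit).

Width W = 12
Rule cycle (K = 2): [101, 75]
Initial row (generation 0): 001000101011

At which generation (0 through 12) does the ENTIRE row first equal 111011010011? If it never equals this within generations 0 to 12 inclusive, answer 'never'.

Answer: never

Derivation:
Gen 0: 001000101011
Gen 1 (rule 101): 101010111101
Gen 2 (rule 75): 000000100100
Gen 3 (rule 101): 111110100101
Gen 4 (rule 75): 100010001000
Gen 5 (rule 101): 101010101011
Gen 6 (rule 75): 000000000011
Gen 7 (rule 101): 111111111001
Gen 8 (rule 75): 100000001010
Gen 9 (rule 101): 101111101110
Gen 10 (rule 75): 001000101010
Gen 11 (rule 101): 101010111110
Gen 12 (rule 75): 000000100010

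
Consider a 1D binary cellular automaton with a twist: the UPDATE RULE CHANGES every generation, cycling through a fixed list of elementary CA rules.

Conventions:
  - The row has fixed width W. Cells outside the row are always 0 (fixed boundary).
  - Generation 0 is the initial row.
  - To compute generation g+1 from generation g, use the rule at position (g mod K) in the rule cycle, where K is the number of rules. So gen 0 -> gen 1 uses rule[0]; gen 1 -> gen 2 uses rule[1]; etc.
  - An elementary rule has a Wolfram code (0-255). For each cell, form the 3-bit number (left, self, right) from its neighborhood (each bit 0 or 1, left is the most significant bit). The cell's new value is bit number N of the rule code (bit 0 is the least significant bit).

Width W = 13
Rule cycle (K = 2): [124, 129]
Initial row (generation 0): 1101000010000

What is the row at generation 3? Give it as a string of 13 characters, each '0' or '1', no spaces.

Answer: 0101101100011

Derivation:
Gen 0: 1101000010000
Gen 1 (rule 124): 1111100011000
Gen 2 (rule 129): 0111001000011
Gen 3 (rule 124): 0101101100011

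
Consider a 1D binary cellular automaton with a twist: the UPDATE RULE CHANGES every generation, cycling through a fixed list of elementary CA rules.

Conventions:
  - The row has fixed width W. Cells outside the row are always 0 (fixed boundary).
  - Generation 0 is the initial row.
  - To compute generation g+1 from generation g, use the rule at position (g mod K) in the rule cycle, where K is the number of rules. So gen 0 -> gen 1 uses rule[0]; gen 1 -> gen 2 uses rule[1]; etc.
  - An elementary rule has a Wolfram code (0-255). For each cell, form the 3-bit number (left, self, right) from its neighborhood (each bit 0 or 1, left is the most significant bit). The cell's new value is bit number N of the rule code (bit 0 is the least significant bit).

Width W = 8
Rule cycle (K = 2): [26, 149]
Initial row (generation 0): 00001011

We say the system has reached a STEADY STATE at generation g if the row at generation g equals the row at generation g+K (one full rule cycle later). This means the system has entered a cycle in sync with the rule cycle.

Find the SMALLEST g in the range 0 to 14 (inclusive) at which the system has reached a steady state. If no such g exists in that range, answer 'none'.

Answer: 2

Derivation:
Gen 0: 00001011
Gen 1 (rule 26): 00010010
Gen 2 (rule 149): 11011011
Gen 3 (rule 26): 10010010
Gen 4 (rule 149): 11011011
Gen 5 (rule 26): 10010010
Gen 6 (rule 149): 11011011
Gen 7 (rule 26): 10010010
Gen 8 (rule 149): 11011011
Gen 9 (rule 26): 10010010
Gen 10 (rule 149): 11011011
Gen 11 (rule 26): 10010010
Gen 12 (rule 149): 11011011
Gen 13 (rule 26): 10010010
Gen 14 (rule 149): 11011011
Gen 15 (rule 26): 10010010
Gen 16 (rule 149): 11011011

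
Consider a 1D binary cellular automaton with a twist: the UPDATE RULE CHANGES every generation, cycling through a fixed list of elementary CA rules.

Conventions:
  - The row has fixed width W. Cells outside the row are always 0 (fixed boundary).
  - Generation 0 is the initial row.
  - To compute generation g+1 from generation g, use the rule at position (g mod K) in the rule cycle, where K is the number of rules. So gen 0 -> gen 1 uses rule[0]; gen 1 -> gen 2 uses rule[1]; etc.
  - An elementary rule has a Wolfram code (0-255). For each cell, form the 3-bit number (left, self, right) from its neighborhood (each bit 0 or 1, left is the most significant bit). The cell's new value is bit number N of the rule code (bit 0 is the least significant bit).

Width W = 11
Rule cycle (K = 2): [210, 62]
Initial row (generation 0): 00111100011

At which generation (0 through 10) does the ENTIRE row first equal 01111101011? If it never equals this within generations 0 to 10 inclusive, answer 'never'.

Gen 0: 00111100011
Gen 1 (rule 210): 01011110101
Gen 2 (rule 62): 11110001111
Gen 3 (rule 210): 01111010111
Gen 4 (rule 62): 11000111100
Gen 5 (rule 210): 01101011110
Gen 6 (rule 62): 11011110001
Gen 7 (rule 210): 01001111010
Gen 8 (rule 62): 11111000111
Gen 9 (rule 210): 01111101011
Gen 10 (rule 62): 11000011110

Answer: 9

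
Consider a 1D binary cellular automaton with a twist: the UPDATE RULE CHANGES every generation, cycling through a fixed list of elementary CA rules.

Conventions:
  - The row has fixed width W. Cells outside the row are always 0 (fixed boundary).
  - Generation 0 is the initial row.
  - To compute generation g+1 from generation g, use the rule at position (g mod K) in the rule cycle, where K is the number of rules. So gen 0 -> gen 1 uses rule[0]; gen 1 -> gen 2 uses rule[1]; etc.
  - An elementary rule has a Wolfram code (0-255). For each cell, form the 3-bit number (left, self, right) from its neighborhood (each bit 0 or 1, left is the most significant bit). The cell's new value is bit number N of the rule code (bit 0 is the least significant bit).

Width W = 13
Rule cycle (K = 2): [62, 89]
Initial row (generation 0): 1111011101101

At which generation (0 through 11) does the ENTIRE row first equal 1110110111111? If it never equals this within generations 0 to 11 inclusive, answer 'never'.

Answer: 10

Derivation:
Gen 0: 1111011101101
Gen 1 (rule 62): 1000110011011
Gen 2 (rule 89): 0110111011011
Gen 3 (rule 62): 1101100110110
Gen 4 (rule 89): 1101110110111
Gen 5 (rule 62): 1011001101100
Gen 6 (rule 89): 0011101101111
Gen 7 (rule 62): 0110011011000
Gen 8 (rule 89): 0111011011111
Gen 9 (rule 62): 1100110110000
Gen 10 (rule 89): 1110110111111
Gen 11 (rule 62): 1001101100000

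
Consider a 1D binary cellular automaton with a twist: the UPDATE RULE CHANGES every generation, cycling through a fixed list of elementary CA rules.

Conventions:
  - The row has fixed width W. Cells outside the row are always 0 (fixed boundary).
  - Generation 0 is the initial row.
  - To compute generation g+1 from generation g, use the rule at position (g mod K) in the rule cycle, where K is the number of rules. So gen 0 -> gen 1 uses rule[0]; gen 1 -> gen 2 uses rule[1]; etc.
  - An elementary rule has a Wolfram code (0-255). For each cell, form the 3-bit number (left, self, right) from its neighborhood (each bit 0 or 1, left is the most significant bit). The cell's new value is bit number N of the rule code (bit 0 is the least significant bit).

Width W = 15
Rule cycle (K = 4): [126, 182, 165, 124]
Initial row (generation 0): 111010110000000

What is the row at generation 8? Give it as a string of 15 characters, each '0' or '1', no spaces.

Answer: 110100011011100

Derivation:
Gen 0: 111010110000000
Gen 1 (rule 126): 101111111000000
Gen 2 (rule 182): 110111110100000
Gen 3 (rule 165): 001011101101111
Gen 4 (rule 124): 001110111111001
Gen 5 (rule 126): 011011100001111
Gen 6 (rule 182): 100101010010110
Gen 7 (rule 165): 100111110011000
Gen 8 (rule 124): 110100011011100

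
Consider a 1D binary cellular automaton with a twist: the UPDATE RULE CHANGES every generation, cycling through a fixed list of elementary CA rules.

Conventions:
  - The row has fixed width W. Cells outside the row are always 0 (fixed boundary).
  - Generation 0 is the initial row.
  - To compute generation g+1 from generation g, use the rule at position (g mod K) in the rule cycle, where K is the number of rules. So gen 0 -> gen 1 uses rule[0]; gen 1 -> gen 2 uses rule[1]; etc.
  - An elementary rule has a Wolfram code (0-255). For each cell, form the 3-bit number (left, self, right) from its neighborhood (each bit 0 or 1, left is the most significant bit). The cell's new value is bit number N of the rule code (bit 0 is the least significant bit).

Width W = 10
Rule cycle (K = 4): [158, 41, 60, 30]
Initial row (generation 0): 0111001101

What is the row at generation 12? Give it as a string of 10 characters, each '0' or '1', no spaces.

Answer: 1101001110

Derivation:
Gen 0: 0111001101
Gen 1 (rule 158): 1110111001
Gen 2 (rule 41): 1001100000
Gen 3 (rule 60): 1101010000
Gen 4 (rule 30): 1001011000
Gen 5 (rule 158): 1111010100
Gen 6 (rule 41): 1000101001
Gen 7 (rule 60): 1100111101
Gen 8 (rule 30): 1011100001
Gen 9 (rule 158): 1011010011
Gen 10 (rule 41): 0110100010
Gen 11 (rule 60): 0101110011
Gen 12 (rule 30): 1101001110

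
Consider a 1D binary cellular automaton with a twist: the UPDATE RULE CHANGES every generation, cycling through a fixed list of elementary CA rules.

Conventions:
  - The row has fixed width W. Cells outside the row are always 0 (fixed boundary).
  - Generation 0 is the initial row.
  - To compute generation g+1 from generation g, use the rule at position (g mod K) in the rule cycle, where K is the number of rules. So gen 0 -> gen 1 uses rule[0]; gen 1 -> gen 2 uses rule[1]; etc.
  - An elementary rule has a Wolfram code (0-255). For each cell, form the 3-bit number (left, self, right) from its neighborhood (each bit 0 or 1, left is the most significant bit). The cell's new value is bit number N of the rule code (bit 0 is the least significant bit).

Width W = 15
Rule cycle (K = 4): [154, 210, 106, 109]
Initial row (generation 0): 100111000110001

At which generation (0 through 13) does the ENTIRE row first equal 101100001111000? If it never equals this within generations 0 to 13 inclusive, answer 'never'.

Answer: 9

Derivation:
Gen 0: 100111000110001
Gen 1 (rule 154): 011110101101010
Gen 2 (rule 210): 101110000100001
Gen 3 (rule 106): 011010001000010
Gen 4 (rule 109): 011110101011010
Gen 5 (rule 154): 111100000010001
Gen 6 (rule 210): 011110000101010
Gen 7 (rule 106): 110010001010100
Gen 8 (rule 109): 110010101111101
Gen 9 (rule 154): 101100001111000
Gen 10 (rule 210): 000110010111100
Gen 11 (rule 106): 001110101100100
Gen 12 (rule 109): 101011111100101
Gen 13 (rule 154): 000011111011000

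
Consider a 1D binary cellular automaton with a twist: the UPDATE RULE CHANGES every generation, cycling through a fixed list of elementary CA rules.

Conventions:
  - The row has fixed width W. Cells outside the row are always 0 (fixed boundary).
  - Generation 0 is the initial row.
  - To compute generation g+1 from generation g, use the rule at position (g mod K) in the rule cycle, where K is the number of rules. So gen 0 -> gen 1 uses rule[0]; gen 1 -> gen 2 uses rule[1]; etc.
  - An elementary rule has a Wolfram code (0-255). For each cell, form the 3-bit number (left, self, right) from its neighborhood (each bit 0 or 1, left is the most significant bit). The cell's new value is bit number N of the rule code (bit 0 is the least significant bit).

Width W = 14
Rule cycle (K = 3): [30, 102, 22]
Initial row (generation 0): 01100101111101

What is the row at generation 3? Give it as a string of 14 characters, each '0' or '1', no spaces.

Answer: 10011000100100

Derivation:
Gen 0: 01100101111101
Gen 1 (rule 30): 11011101000001
Gen 2 (rule 102): 01100111000011
Gen 3 (rule 22): 10011000100100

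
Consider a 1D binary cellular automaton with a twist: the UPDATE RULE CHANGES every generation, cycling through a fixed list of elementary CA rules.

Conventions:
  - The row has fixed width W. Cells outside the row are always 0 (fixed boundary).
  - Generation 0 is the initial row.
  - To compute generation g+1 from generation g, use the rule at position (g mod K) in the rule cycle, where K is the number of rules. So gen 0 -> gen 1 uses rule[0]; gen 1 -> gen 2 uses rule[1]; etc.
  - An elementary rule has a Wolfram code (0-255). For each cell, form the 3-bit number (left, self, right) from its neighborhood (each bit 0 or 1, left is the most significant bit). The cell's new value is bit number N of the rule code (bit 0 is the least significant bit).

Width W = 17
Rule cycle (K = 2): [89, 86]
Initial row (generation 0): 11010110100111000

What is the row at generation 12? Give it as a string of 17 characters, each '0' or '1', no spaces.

Answer: 10101110100111110

Derivation:
Gen 0: 11010110100111000
Gen 1 (rule 89): 11000110010101111
Gen 2 (rule 86): 01101011110100001
Gen 3 (rule 89): 01100010010011100
Gen 4 (rule 86): 10110111111100110
Gen 5 (rule 89): 00110100000110111
Gen 6 (rule 86): 01010110001010001
Gen 7 (rule 89): 00000111100001100
Gen 8 (rule 86): 00001000110010110
Gen 9 (rule 89): 11100110111000111
Gen 10 (rule 86): 00111010001101001
Gen 11 (rule 89): 10101001101100100
Gen 12 (rule 86): 10101110100111110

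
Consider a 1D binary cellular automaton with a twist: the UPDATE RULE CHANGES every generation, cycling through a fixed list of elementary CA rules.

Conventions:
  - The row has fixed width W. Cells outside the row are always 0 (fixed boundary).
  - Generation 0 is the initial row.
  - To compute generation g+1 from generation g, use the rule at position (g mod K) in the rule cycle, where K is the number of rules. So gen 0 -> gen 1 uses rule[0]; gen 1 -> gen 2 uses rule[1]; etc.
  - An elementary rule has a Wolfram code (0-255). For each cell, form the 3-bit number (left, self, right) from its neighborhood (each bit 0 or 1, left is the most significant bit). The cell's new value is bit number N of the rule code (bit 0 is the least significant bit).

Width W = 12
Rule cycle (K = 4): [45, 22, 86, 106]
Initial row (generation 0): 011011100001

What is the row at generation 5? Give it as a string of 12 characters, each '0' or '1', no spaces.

Answer: 100000000000

Derivation:
Gen 0: 011011100001
Gen 1 (rule 45): 010110001101
Gen 2 (rule 22): 110001010001
Gen 3 (rule 86): 011011011011
Gen 4 (rule 106): 111111111111
Gen 5 (rule 45): 100000000000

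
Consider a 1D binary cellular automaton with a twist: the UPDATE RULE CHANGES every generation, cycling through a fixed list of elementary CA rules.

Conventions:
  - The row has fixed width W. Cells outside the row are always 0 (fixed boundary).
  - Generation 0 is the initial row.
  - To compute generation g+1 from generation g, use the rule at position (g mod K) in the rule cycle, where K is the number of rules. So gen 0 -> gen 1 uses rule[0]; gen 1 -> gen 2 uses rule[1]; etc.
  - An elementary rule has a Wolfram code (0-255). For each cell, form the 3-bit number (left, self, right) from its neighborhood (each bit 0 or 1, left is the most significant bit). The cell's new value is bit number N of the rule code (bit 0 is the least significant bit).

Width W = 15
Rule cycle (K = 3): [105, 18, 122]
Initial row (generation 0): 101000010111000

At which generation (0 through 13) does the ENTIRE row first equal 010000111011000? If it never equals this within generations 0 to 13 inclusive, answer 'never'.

Gen 0: 101000010111000
Gen 1 (rule 105): 010011001101011
Gen 2 (rule 18): 101100110000000
Gen 3 (rule 122): 011111111000000
Gen 4 (rule 105): 010000001011111
Gen 5 (rule 18): 101000010000000
Gen 6 (rule 122): 010100101000000
Gen 7 (rule 105): 001000010011111
Gen 8 (rule 18): 010100101100000
Gen 9 (rule 122): 101011011110000
Gen 10 (rule 105): 010111110010111
Gen 11 (rule 18): 100000001100000
Gen 12 (rule 122): 010000011110000
Gen 13 (rule 105): 000111010010111

Answer: never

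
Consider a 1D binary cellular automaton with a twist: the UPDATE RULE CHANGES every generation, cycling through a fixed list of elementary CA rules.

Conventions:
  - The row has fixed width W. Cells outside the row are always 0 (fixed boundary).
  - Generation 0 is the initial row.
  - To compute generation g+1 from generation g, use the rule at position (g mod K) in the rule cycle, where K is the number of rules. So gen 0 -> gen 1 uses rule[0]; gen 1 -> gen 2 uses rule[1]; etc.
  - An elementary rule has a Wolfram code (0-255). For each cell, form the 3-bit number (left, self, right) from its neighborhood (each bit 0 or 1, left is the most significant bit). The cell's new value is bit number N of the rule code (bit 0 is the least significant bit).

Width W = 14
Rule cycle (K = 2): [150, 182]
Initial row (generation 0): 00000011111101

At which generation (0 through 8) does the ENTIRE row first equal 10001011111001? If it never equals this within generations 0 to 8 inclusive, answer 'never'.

Gen 0: 00000011111101
Gen 1 (rule 150): 00000101111001
Gen 2 (rule 182): 00001110110111
Gen 3 (rule 150): 00010100000010
Gen 4 (rule 182): 00111110000111
Gen 5 (rule 150): 01011101001010
Gen 6 (rule 182): 11101011111111
Gen 7 (rule 150): 01001001111110
Gen 8 (rule 182): 11111110111101

Answer: never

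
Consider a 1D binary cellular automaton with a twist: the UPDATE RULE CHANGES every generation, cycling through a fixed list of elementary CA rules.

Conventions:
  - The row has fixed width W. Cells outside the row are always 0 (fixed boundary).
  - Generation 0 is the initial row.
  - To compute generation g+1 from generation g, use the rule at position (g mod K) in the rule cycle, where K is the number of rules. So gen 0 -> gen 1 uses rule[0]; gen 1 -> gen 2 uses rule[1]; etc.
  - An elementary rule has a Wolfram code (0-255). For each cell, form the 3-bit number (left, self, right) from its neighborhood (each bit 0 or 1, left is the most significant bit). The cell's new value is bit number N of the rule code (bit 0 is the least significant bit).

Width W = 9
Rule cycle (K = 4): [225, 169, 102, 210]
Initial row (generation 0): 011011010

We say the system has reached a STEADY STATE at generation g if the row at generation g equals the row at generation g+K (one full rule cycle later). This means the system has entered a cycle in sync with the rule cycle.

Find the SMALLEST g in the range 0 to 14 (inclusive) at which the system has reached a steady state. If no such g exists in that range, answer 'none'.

Gen 0: 011011010
Gen 1 (rule 225): 001101100
Gen 2 (rule 169): 101011001
Gen 3 (rule 102): 111101011
Gen 4 (rule 210): 011100001
Gen 5 (rule 225): 001101100
Gen 6 (rule 169): 101011001
Gen 7 (rule 102): 111101011
Gen 8 (rule 210): 011100001
Gen 9 (rule 225): 001101100
Gen 10 (rule 169): 101011001
Gen 11 (rule 102): 111101011
Gen 12 (rule 210): 011100001
Gen 13 (rule 225): 001101100
Gen 14 (rule 169): 101011001
Gen 15 (rule 102): 111101011
Gen 16 (rule 210): 011100001
Gen 17 (rule 225): 001101100
Gen 18 (rule 169): 101011001

Answer: 1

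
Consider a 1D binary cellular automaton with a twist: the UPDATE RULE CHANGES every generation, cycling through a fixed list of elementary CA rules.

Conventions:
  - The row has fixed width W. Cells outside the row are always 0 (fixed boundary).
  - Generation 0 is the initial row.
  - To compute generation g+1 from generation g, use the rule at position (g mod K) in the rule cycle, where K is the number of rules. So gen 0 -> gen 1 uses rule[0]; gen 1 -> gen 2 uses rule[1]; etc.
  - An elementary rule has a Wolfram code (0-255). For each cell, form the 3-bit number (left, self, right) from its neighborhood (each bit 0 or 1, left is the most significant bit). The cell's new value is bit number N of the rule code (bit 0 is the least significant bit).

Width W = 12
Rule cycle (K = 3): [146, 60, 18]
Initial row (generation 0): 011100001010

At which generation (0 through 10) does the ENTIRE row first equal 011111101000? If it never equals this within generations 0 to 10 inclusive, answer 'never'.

Answer: never

Derivation:
Gen 0: 011100001010
Gen 1 (rule 146): 101010010001
Gen 2 (rule 60): 111111011001
Gen 3 (rule 18): 000000000110
Gen 4 (rule 146): 000000001001
Gen 5 (rule 60): 000000001101
Gen 6 (rule 18): 000000010000
Gen 7 (rule 146): 000000101000
Gen 8 (rule 60): 000000111100
Gen 9 (rule 18): 000001000010
Gen 10 (rule 146): 000010100101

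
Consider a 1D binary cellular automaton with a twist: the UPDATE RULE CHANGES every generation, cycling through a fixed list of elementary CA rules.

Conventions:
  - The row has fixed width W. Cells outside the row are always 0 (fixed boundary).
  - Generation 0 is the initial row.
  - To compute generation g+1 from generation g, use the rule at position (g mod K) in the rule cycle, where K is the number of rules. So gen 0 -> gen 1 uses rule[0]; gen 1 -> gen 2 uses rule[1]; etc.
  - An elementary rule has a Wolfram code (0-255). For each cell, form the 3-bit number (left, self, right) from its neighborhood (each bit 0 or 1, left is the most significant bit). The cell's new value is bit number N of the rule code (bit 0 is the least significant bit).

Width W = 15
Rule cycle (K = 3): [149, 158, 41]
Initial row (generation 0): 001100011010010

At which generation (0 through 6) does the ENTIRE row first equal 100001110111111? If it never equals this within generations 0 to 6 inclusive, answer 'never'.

Answer: 4

Derivation:
Gen 0: 001100011010010
Gen 1 (rule 149): 100011000011011
Gen 2 (rule 158): 110110100110010
Gen 3 (rule 41): 101101000100000
Gen 4 (rule 149): 100001110111111
Gen 5 (rule 158): 110011100111110
Gen 6 (rule 41): 100010000100000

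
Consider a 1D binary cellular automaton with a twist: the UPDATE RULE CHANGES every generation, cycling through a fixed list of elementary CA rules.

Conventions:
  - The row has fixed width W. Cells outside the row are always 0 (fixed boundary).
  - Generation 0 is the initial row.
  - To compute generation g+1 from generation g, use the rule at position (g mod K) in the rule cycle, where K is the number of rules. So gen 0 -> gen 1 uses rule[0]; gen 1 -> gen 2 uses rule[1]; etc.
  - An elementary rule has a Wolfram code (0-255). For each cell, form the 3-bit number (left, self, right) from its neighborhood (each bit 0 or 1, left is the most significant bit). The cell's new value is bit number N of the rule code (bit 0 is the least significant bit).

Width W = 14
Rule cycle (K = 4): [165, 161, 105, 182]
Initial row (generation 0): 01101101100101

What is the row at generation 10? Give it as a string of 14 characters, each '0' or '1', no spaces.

Answer: 01001010101001

Derivation:
Gen 0: 01101101100101
Gen 1 (rule 165): 00010010000111
Gen 2 (rule 161): 11000000110010
Gen 3 (rule 105): 11011110110000
Gen 4 (rule 182): 00101101001000
Gen 5 (rule 165): 10110011001011
Gen 6 (rule 161): 01000000000100
Gen 7 (rule 105): 00011111110001
Gen 8 (rule 182): 00101111101011
Gen 9 (rule 165): 10110111011100
Gen 10 (rule 161): 01001010101001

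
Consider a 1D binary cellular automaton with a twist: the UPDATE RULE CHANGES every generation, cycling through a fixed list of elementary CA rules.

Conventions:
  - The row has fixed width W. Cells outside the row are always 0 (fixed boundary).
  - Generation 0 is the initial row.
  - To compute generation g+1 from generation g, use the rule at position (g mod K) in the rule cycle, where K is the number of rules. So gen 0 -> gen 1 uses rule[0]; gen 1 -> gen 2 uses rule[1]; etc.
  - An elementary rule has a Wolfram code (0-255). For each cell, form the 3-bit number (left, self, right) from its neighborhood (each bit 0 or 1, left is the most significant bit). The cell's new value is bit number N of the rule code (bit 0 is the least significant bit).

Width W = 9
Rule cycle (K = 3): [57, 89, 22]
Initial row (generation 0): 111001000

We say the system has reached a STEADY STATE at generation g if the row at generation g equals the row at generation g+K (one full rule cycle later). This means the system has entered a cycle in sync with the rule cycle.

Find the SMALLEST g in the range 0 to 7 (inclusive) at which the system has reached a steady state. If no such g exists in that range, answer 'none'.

Answer: 5

Derivation:
Gen 0: 111001000
Gen 1 (rule 57): 100100111
Gen 2 (rule 89): 010010101
Gen 3 (rule 22): 111110101
Gen 4 (rule 57): 100001010
Gen 5 (rule 89): 011100001
Gen 6 (rule 22): 100010011
Gen 7 (rule 57): 011001010
Gen 8 (rule 89): 011100001
Gen 9 (rule 22): 100010011
Gen 10 (rule 57): 011001010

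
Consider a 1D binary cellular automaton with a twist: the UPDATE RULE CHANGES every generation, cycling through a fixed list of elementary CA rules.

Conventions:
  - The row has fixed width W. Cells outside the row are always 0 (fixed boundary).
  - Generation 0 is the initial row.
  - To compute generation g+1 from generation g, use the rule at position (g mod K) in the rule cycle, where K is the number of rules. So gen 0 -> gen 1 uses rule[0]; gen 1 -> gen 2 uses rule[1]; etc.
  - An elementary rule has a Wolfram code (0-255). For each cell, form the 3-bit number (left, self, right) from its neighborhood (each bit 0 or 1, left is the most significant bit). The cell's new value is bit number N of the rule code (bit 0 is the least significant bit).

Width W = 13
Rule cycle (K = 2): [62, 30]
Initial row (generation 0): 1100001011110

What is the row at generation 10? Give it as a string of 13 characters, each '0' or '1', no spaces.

Answer: 1000000101001

Derivation:
Gen 0: 1100001011110
Gen 1 (rule 62): 1010011110001
Gen 2 (rule 30): 1011110001011
Gen 3 (rule 62): 1110001011110
Gen 4 (rule 30): 1001011010001
Gen 5 (rule 62): 1111110111011
Gen 6 (rule 30): 1000000100010
Gen 7 (rule 62): 1100001110111
Gen 8 (rule 30): 1010011000100
Gen 9 (rule 62): 1111110101110
Gen 10 (rule 30): 1000000101001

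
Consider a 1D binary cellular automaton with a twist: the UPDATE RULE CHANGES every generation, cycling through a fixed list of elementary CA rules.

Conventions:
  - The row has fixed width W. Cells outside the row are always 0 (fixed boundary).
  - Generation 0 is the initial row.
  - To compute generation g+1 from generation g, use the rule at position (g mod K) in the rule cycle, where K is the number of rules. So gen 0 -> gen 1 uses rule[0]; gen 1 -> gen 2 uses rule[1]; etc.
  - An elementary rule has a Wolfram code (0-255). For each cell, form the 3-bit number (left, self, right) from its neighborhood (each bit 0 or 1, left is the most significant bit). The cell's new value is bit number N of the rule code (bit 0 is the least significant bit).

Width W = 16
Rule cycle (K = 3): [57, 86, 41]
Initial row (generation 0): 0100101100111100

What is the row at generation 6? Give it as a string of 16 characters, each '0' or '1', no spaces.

Gen 0: 0100101100111100
Gen 1 (rule 57): 0010011010100011
Gen 2 (rule 86): 0111101010110101
Gen 3 (rule 41): 0100010101101010
Gen 4 (rule 57): 0011001011010101
Gen 5 (rule 86): 0101111001010101
Gen 6 (rule 41): 0011000000101010

Answer: 0011000000101010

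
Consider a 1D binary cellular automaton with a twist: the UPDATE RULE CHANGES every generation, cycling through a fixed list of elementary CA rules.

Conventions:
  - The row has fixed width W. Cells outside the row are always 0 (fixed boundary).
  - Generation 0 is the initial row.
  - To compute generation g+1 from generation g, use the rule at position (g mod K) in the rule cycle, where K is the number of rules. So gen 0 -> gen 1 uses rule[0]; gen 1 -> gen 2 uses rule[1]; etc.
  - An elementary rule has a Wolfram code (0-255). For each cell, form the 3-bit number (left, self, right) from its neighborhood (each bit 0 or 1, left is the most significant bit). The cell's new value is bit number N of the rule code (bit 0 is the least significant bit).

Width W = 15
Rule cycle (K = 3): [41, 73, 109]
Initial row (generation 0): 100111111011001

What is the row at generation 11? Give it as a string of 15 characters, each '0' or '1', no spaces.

Answer: 011011110001101

Derivation:
Gen 0: 100111111011001
Gen 1 (rule 41): 000100000110000
Gen 2 (rule 73): 110001110110111
Gen 3 (rule 109): 110101011111101
Gen 4 (rule 41): 101010110000010
Gen 5 (rule 73): 000000110111000
Gen 6 (rule 109): 111110111101011
Gen 7 (rule 41): 100001100010110
Gen 8 (rule 73): 001101101000110
Gen 9 (rule 109): 101111111010110
Gen 10 (rule 41): 011000000101100
Gen 11 (rule 73): 011011110001101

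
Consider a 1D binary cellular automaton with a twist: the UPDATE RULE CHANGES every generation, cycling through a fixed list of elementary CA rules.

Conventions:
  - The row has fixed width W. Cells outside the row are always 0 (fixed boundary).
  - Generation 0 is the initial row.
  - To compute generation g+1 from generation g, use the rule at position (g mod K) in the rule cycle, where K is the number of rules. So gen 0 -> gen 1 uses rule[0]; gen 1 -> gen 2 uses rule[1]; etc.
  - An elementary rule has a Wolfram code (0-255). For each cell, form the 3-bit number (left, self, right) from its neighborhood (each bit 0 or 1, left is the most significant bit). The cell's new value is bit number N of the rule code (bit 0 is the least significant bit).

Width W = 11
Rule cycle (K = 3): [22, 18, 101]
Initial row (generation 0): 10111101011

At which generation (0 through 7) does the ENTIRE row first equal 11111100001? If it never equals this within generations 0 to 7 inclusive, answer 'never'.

Answer: never

Derivation:
Gen 0: 10111101011
Gen 1 (rule 22): 10000001000
Gen 2 (rule 18): 01000010100
Gen 3 (rule 101): 01011011101
Gen 4 (rule 22): 11000000001
Gen 5 (rule 18): 00100000010
Gen 6 (rule 101): 10101111010
Gen 7 (rule 22): 10100000011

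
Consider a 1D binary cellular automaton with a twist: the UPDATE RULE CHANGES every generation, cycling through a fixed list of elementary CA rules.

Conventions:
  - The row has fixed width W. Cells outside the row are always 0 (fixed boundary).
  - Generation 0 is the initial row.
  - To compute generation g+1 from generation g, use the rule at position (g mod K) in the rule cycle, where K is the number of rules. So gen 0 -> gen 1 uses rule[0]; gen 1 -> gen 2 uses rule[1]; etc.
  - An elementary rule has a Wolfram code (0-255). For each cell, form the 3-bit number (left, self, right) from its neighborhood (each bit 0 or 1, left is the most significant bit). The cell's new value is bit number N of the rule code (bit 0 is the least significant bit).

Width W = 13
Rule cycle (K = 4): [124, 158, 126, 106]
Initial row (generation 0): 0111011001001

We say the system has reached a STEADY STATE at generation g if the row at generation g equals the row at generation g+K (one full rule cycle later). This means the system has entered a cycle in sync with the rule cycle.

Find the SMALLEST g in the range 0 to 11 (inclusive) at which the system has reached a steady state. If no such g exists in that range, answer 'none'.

Gen 0: 0111011001001
Gen 1 (rule 124): 0101111101101
Gen 2 (rule 158): 1101111001001
Gen 3 (rule 126): 1111001111111
Gen 4 (rule 106): 1001011000001
Gen 5 (rule 124): 1101111100001
Gen 6 (rule 158): 1001111010011
Gen 7 (rule 126): 1111001111111
Gen 8 (rule 106): 1001011000001
Gen 9 (rule 124): 1101111100001
Gen 10 (rule 158): 1001111010011
Gen 11 (rule 126): 1111001111111
Gen 12 (rule 106): 1001011000001
Gen 13 (rule 124): 1101111100001
Gen 14 (rule 158): 1001111010011
Gen 15 (rule 126): 1111001111111

Answer: 3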